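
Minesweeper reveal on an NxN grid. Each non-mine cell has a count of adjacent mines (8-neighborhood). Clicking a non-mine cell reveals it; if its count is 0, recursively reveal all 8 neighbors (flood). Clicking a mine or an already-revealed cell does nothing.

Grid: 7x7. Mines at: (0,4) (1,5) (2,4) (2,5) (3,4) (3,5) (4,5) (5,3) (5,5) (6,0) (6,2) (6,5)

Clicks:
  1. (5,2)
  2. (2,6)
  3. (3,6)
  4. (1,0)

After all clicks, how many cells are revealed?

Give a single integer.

Answer: 25

Derivation:
Click 1 (5,2) count=2: revealed 1 new [(5,2)] -> total=1
Click 2 (2,6) count=3: revealed 1 new [(2,6)] -> total=2
Click 3 (3,6) count=3: revealed 1 new [(3,6)] -> total=3
Click 4 (1,0) count=0: revealed 22 new [(0,0) (0,1) (0,2) (0,3) (1,0) (1,1) (1,2) (1,3) (2,0) (2,1) (2,2) (2,3) (3,0) (3,1) (3,2) (3,3) (4,0) (4,1) (4,2) (4,3) (5,0) (5,1)] -> total=25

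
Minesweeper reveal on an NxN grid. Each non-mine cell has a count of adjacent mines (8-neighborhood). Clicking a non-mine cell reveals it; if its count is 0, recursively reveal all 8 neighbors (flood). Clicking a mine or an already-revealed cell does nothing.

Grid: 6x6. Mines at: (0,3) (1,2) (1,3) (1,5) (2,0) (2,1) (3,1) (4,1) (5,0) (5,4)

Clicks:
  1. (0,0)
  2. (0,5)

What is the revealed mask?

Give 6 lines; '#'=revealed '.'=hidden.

Answer: ##...#
##....
......
......
......
......

Derivation:
Click 1 (0,0) count=0: revealed 4 new [(0,0) (0,1) (1,0) (1,1)] -> total=4
Click 2 (0,5) count=1: revealed 1 new [(0,5)] -> total=5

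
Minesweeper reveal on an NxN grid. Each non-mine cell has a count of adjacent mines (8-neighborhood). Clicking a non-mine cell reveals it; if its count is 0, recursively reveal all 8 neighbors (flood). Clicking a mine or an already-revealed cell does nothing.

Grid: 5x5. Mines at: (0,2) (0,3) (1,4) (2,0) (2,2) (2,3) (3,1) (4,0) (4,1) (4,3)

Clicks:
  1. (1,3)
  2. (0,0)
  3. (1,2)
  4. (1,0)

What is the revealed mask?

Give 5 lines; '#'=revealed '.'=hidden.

Answer: ##...
####.
.....
.....
.....

Derivation:
Click 1 (1,3) count=5: revealed 1 new [(1,3)] -> total=1
Click 2 (0,0) count=0: revealed 4 new [(0,0) (0,1) (1,0) (1,1)] -> total=5
Click 3 (1,2) count=4: revealed 1 new [(1,2)] -> total=6
Click 4 (1,0) count=1: revealed 0 new [(none)] -> total=6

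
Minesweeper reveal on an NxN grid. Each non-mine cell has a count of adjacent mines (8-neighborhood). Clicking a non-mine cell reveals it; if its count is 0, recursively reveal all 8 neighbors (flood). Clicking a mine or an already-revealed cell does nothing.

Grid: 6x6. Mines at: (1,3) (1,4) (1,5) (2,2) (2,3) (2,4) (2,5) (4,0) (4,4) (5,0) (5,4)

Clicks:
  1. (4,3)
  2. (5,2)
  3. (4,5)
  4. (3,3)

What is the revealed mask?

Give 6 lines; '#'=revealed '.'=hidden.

Click 1 (4,3) count=2: revealed 1 new [(4,3)] -> total=1
Click 2 (5,2) count=0: revealed 8 new [(3,1) (3,2) (3,3) (4,1) (4,2) (5,1) (5,2) (5,3)] -> total=9
Click 3 (4,5) count=2: revealed 1 new [(4,5)] -> total=10
Click 4 (3,3) count=4: revealed 0 new [(none)] -> total=10

Answer: ......
......
......
.###..
.###.#
.###..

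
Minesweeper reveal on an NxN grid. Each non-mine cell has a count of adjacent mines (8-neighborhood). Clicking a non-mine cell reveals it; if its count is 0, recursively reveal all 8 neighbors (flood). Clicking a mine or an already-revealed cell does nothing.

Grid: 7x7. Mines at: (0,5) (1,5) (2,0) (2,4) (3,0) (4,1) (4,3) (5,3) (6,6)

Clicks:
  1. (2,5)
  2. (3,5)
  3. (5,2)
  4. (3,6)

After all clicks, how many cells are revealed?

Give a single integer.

Answer: 12

Derivation:
Click 1 (2,5) count=2: revealed 1 new [(2,5)] -> total=1
Click 2 (3,5) count=1: revealed 1 new [(3,5)] -> total=2
Click 3 (5,2) count=3: revealed 1 new [(5,2)] -> total=3
Click 4 (3,6) count=0: revealed 9 new [(2,6) (3,4) (3,6) (4,4) (4,5) (4,6) (5,4) (5,5) (5,6)] -> total=12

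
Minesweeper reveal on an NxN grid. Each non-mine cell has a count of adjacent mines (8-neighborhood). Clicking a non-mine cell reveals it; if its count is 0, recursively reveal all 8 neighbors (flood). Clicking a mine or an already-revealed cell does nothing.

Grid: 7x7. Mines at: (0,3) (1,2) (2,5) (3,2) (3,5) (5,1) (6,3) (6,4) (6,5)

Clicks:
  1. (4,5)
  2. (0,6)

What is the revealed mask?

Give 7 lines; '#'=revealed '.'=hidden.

Click 1 (4,5) count=1: revealed 1 new [(4,5)] -> total=1
Click 2 (0,6) count=0: revealed 6 new [(0,4) (0,5) (0,6) (1,4) (1,5) (1,6)] -> total=7

Answer: ....###
....###
.......
.......
.....#.
.......
.......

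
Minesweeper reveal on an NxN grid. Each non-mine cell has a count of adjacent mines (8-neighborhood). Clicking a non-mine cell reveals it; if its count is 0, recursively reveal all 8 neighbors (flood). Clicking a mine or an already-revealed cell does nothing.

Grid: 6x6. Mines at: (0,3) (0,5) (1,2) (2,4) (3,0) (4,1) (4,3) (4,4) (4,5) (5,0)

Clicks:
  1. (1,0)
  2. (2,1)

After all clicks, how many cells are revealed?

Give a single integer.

Answer: 6

Derivation:
Click 1 (1,0) count=0: revealed 6 new [(0,0) (0,1) (1,0) (1,1) (2,0) (2,1)] -> total=6
Click 2 (2,1) count=2: revealed 0 new [(none)] -> total=6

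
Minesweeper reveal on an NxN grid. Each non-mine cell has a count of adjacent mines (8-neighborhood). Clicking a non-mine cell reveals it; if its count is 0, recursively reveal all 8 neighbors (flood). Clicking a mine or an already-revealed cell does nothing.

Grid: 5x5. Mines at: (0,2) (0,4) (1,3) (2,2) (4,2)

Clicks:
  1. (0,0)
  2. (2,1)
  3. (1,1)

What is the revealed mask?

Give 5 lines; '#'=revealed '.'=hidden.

Answer: ##...
##...
##...
##...
##...

Derivation:
Click 1 (0,0) count=0: revealed 10 new [(0,0) (0,1) (1,0) (1,1) (2,0) (2,1) (3,0) (3,1) (4,0) (4,1)] -> total=10
Click 2 (2,1) count=1: revealed 0 new [(none)] -> total=10
Click 3 (1,1) count=2: revealed 0 new [(none)] -> total=10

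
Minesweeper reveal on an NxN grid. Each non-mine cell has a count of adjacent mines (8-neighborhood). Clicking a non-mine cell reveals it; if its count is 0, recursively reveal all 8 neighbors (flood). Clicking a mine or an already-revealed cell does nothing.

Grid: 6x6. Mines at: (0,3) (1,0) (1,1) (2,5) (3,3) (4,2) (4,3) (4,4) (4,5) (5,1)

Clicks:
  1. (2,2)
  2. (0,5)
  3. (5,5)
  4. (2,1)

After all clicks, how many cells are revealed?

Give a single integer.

Click 1 (2,2) count=2: revealed 1 new [(2,2)] -> total=1
Click 2 (0,5) count=0: revealed 4 new [(0,4) (0,5) (1,4) (1,5)] -> total=5
Click 3 (5,5) count=2: revealed 1 new [(5,5)] -> total=6
Click 4 (2,1) count=2: revealed 1 new [(2,1)] -> total=7

Answer: 7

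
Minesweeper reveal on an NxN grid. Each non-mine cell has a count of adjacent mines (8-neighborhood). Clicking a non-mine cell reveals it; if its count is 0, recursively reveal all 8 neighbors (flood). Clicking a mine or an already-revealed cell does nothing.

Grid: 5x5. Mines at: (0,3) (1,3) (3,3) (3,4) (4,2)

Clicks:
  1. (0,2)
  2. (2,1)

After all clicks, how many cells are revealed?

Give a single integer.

Answer: 14

Derivation:
Click 1 (0,2) count=2: revealed 1 new [(0,2)] -> total=1
Click 2 (2,1) count=0: revealed 13 new [(0,0) (0,1) (1,0) (1,1) (1,2) (2,0) (2,1) (2,2) (3,0) (3,1) (3,2) (4,0) (4,1)] -> total=14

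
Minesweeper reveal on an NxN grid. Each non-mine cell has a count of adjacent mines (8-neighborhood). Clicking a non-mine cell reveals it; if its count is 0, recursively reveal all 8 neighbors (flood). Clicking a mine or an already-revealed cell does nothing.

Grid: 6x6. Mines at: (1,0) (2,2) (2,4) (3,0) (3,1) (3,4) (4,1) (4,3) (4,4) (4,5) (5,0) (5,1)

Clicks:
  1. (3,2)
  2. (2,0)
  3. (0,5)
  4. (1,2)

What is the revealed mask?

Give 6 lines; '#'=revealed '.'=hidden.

Answer: .#####
.#####
#.....
..#...
......
......

Derivation:
Click 1 (3,2) count=4: revealed 1 new [(3,2)] -> total=1
Click 2 (2,0) count=3: revealed 1 new [(2,0)] -> total=2
Click 3 (0,5) count=0: revealed 10 new [(0,1) (0,2) (0,3) (0,4) (0,5) (1,1) (1,2) (1,3) (1,4) (1,5)] -> total=12
Click 4 (1,2) count=1: revealed 0 new [(none)] -> total=12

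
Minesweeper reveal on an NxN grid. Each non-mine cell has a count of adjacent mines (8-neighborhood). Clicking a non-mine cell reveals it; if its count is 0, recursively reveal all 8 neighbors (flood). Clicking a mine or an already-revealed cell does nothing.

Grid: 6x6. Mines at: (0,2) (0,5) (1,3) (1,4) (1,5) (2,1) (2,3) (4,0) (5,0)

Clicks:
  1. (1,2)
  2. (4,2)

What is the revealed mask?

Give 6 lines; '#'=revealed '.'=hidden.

Click 1 (1,2) count=4: revealed 1 new [(1,2)] -> total=1
Click 2 (4,2) count=0: revealed 17 new [(2,4) (2,5) (3,1) (3,2) (3,3) (3,4) (3,5) (4,1) (4,2) (4,3) (4,4) (4,5) (5,1) (5,2) (5,3) (5,4) (5,5)] -> total=18

Answer: ......
..#...
....##
.#####
.#####
.#####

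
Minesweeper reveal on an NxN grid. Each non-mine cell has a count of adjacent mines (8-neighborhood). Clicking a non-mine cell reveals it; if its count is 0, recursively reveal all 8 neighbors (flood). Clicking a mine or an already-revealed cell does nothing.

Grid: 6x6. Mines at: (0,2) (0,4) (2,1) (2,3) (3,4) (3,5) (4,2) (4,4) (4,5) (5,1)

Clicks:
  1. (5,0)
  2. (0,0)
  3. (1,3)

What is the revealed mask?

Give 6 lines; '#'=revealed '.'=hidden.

Answer: ##....
##.#..
......
......
......
#.....

Derivation:
Click 1 (5,0) count=1: revealed 1 new [(5,0)] -> total=1
Click 2 (0,0) count=0: revealed 4 new [(0,0) (0,1) (1,0) (1,1)] -> total=5
Click 3 (1,3) count=3: revealed 1 new [(1,3)] -> total=6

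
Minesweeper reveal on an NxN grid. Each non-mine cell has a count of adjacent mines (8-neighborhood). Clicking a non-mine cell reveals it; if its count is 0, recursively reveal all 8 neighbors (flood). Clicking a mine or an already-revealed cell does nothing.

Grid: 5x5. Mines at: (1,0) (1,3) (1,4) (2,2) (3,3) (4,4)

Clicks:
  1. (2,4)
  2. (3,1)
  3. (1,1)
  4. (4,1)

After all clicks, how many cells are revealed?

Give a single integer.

Click 1 (2,4) count=3: revealed 1 new [(2,4)] -> total=1
Click 2 (3,1) count=1: revealed 1 new [(3,1)] -> total=2
Click 3 (1,1) count=2: revealed 1 new [(1,1)] -> total=3
Click 4 (4,1) count=0: revealed 7 new [(2,0) (2,1) (3,0) (3,2) (4,0) (4,1) (4,2)] -> total=10

Answer: 10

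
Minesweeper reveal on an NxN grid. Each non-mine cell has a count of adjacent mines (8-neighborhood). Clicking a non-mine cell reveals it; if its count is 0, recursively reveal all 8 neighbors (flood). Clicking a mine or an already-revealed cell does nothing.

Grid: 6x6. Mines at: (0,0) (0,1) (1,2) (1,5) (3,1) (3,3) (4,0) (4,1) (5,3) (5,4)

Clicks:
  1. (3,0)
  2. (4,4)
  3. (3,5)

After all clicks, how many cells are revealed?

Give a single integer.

Click 1 (3,0) count=3: revealed 1 new [(3,0)] -> total=1
Click 2 (4,4) count=3: revealed 1 new [(4,4)] -> total=2
Click 3 (3,5) count=0: revealed 5 new [(2,4) (2,5) (3,4) (3,5) (4,5)] -> total=7

Answer: 7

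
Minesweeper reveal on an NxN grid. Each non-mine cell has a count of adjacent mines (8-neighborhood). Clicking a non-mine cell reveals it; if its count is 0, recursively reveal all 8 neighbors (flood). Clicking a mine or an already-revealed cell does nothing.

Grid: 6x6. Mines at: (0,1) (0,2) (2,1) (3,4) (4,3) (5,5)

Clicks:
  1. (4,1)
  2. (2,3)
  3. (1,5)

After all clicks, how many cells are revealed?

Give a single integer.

Click 1 (4,1) count=0: revealed 9 new [(3,0) (3,1) (3,2) (4,0) (4,1) (4,2) (5,0) (5,1) (5,2)] -> total=9
Click 2 (2,3) count=1: revealed 1 new [(2,3)] -> total=10
Click 3 (1,5) count=0: revealed 8 new [(0,3) (0,4) (0,5) (1,3) (1,4) (1,5) (2,4) (2,5)] -> total=18

Answer: 18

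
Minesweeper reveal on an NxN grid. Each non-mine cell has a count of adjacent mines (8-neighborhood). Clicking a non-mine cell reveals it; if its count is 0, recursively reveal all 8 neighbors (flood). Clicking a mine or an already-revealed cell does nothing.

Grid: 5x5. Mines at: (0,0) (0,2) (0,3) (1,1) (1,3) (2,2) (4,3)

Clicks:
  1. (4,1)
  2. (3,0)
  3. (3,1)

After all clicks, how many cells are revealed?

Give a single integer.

Click 1 (4,1) count=0: revealed 8 new [(2,0) (2,1) (3,0) (3,1) (3,2) (4,0) (4,1) (4,2)] -> total=8
Click 2 (3,0) count=0: revealed 0 new [(none)] -> total=8
Click 3 (3,1) count=1: revealed 0 new [(none)] -> total=8

Answer: 8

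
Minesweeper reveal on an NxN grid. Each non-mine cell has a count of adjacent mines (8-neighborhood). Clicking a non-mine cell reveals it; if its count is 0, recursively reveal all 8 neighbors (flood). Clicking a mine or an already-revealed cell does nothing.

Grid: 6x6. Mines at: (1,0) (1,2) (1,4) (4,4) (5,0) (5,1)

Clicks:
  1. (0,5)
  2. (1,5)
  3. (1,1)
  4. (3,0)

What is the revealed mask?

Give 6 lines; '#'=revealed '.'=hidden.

Click 1 (0,5) count=1: revealed 1 new [(0,5)] -> total=1
Click 2 (1,5) count=1: revealed 1 new [(1,5)] -> total=2
Click 3 (1,1) count=2: revealed 1 new [(1,1)] -> total=3
Click 4 (3,0) count=0: revealed 12 new [(2,0) (2,1) (2,2) (2,3) (3,0) (3,1) (3,2) (3,3) (4,0) (4,1) (4,2) (4,3)] -> total=15

Answer: .....#
.#...#
####..
####..
####..
......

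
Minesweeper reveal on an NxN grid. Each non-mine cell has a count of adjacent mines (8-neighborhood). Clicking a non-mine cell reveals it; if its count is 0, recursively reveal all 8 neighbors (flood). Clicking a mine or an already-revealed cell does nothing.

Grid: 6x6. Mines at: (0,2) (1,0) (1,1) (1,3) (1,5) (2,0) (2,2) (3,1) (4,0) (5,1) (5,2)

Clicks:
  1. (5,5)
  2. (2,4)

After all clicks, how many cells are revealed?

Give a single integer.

Answer: 12

Derivation:
Click 1 (5,5) count=0: revealed 12 new [(2,3) (2,4) (2,5) (3,3) (3,4) (3,5) (4,3) (4,4) (4,5) (5,3) (5,4) (5,5)] -> total=12
Click 2 (2,4) count=2: revealed 0 new [(none)] -> total=12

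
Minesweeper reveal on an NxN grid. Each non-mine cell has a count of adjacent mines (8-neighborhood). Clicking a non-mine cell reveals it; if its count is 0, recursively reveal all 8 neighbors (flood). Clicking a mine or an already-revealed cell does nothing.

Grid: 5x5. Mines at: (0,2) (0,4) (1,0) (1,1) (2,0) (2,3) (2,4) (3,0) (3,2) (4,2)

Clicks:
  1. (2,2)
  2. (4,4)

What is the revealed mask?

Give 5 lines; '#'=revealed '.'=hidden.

Click 1 (2,2) count=3: revealed 1 new [(2,2)] -> total=1
Click 2 (4,4) count=0: revealed 4 new [(3,3) (3,4) (4,3) (4,4)] -> total=5

Answer: .....
.....
..#..
...##
...##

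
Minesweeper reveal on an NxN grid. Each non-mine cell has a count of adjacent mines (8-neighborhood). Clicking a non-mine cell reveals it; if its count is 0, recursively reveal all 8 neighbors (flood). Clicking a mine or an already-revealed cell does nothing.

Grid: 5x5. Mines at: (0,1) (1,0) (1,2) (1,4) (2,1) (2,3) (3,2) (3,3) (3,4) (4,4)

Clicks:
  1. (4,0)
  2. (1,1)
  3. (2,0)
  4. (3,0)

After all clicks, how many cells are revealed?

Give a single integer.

Answer: 6

Derivation:
Click 1 (4,0) count=0: revealed 4 new [(3,0) (3,1) (4,0) (4,1)] -> total=4
Click 2 (1,1) count=4: revealed 1 new [(1,1)] -> total=5
Click 3 (2,0) count=2: revealed 1 new [(2,0)] -> total=6
Click 4 (3,0) count=1: revealed 0 new [(none)] -> total=6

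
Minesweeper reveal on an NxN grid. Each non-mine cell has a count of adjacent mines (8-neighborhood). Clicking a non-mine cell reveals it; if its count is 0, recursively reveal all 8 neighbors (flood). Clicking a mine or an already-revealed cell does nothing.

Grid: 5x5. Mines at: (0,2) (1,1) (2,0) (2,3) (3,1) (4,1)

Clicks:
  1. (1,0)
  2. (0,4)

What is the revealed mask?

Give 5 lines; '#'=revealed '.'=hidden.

Answer: ...##
#..##
.....
.....
.....

Derivation:
Click 1 (1,0) count=2: revealed 1 new [(1,0)] -> total=1
Click 2 (0,4) count=0: revealed 4 new [(0,3) (0,4) (1,3) (1,4)] -> total=5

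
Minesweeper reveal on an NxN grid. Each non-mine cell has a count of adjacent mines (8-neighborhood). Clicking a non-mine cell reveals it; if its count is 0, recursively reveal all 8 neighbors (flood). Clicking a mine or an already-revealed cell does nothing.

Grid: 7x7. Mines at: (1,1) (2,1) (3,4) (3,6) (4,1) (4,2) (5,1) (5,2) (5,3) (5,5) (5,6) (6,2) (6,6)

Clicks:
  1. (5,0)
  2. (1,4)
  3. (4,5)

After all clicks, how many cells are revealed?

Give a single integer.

Answer: 17

Derivation:
Click 1 (5,0) count=2: revealed 1 new [(5,0)] -> total=1
Click 2 (1,4) count=0: revealed 15 new [(0,2) (0,3) (0,4) (0,5) (0,6) (1,2) (1,3) (1,4) (1,5) (1,6) (2,2) (2,3) (2,4) (2,5) (2,6)] -> total=16
Click 3 (4,5) count=4: revealed 1 new [(4,5)] -> total=17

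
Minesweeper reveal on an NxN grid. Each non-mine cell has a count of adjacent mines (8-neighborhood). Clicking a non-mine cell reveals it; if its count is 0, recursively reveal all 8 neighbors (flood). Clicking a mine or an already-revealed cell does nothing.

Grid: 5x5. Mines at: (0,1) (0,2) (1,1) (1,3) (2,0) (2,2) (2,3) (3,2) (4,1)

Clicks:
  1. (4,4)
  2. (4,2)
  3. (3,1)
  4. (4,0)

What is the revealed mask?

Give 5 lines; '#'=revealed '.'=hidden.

Click 1 (4,4) count=0: revealed 4 new [(3,3) (3,4) (4,3) (4,4)] -> total=4
Click 2 (4,2) count=2: revealed 1 new [(4,2)] -> total=5
Click 3 (3,1) count=4: revealed 1 new [(3,1)] -> total=6
Click 4 (4,0) count=1: revealed 1 new [(4,0)] -> total=7

Answer: .....
.....
.....
.#.##
#.###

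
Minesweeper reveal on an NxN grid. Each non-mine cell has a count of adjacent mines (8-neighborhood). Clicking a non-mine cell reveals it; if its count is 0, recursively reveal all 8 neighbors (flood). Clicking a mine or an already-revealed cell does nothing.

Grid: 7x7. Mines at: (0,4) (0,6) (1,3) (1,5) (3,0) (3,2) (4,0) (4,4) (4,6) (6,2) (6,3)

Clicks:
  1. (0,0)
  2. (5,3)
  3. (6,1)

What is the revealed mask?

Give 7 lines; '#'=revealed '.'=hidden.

Answer: ###....
###....
###....
.......
.......
...#...
.#.....

Derivation:
Click 1 (0,0) count=0: revealed 9 new [(0,0) (0,1) (0,2) (1,0) (1,1) (1,2) (2,0) (2,1) (2,2)] -> total=9
Click 2 (5,3) count=3: revealed 1 new [(5,3)] -> total=10
Click 3 (6,1) count=1: revealed 1 new [(6,1)] -> total=11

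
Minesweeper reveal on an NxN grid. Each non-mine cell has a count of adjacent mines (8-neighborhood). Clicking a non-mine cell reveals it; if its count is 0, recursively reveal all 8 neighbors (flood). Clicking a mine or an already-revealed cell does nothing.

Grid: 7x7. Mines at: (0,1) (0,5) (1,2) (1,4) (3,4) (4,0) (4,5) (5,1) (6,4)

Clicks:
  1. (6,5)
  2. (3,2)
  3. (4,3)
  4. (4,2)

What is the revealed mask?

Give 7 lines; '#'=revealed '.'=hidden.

Answer: .......
.......
.###...
.###...
.###...
.......
.....#.

Derivation:
Click 1 (6,5) count=1: revealed 1 new [(6,5)] -> total=1
Click 2 (3,2) count=0: revealed 9 new [(2,1) (2,2) (2,3) (3,1) (3,2) (3,3) (4,1) (4,2) (4,3)] -> total=10
Click 3 (4,3) count=1: revealed 0 new [(none)] -> total=10
Click 4 (4,2) count=1: revealed 0 new [(none)] -> total=10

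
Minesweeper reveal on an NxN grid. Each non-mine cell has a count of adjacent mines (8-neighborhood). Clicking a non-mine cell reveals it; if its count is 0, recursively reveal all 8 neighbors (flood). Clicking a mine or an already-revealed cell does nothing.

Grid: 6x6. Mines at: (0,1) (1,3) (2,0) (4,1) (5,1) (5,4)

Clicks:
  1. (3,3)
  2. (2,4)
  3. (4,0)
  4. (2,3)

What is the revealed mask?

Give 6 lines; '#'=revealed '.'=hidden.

Answer: ....##
....##
..####
..####
#.####
......

Derivation:
Click 1 (3,3) count=0: revealed 16 new [(0,4) (0,5) (1,4) (1,5) (2,2) (2,3) (2,4) (2,5) (3,2) (3,3) (3,4) (3,5) (4,2) (4,3) (4,4) (4,5)] -> total=16
Click 2 (2,4) count=1: revealed 0 new [(none)] -> total=16
Click 3 (4,0) count=2: revealed 1 new [(4,0)] -> total=17
Click 4 (2,3) count=1: revealed 0 new [(none)] -> total=17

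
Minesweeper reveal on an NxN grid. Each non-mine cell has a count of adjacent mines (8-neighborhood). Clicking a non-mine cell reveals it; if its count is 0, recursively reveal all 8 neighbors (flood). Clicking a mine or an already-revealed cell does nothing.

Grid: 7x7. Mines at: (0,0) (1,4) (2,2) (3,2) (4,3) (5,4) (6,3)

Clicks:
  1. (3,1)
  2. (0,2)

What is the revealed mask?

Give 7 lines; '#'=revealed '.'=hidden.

Answer: .###...
.###...
.......
.#.....
.......
.......
.......

Derivation:
Click 1 (3,1) count=2: revealed 1 new [(3,1)] -> total=1
Click 2 (0,2) count=0: revealed 6 new [(0,1) (0,2) (0,3) (1,1) (1,2) (1,3)] -> total=7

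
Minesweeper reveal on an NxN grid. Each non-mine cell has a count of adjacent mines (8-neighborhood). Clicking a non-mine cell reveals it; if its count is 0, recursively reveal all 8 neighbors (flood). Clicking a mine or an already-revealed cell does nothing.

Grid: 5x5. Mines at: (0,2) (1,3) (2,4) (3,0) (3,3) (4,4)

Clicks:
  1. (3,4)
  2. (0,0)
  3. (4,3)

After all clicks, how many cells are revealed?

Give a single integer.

Answer: 8

Derivation:
Click 1 (3,4) count=3: revealed 1 new [(3,4)] -> total=1
Click 2 (0,0) count=0: revealed 6 new [(0,0) (0,1) (1,0) (1,1) (2,0) (2,1)] -> total=7
Click 3 (4,3) count=2: revealed 1 new [(4,3)] -> total=8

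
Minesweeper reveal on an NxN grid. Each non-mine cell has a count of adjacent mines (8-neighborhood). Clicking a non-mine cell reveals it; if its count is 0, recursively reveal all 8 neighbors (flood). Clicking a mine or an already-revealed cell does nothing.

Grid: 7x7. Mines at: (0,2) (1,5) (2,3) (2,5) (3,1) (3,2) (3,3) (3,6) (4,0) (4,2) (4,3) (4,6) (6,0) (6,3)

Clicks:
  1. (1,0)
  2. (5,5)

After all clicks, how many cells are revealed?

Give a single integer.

Click 1 (1,0) count=0: revealed 6 new [(0,0) (0,1) (1,0) (1,1) (2,0) (2,1)] -> total=6
Click 2 (5,5) count=1: revealed 1 new [(5,5)] -> total=7

Answer: 7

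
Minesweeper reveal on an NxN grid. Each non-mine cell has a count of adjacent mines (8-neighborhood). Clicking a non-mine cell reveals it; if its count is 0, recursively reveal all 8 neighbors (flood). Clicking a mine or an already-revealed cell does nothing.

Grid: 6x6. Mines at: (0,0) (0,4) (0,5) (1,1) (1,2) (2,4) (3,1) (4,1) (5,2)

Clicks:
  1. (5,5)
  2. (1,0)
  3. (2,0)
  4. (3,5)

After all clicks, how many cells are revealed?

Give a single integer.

Answer: 11

Derivation:
Click 1 (5,5) count=0: revealed 9 new [(3,3) (3,4) (3,5) (4,3) (4,4) (4,5) (5,3) (5,4) (5,5)] -> total=9
Click 2 (1,0) count=2: revealed 1 new [(1,0)] -> total=10
Click 3 (2,0) count=2: revealed 1 new [(2,0)] -> total=11
Click 4 (3,5) count=1: revealed 0 new [(none)] -> total=11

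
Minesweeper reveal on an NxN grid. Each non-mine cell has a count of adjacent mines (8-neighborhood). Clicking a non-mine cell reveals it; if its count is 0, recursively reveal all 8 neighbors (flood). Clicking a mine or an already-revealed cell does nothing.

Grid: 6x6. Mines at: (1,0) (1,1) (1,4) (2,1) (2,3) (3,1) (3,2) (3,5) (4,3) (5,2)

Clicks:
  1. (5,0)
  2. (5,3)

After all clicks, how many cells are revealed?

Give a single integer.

Click 1 (5,0) count=0: revealed 4 new [(4,0) (4,1) (5,0) (5,1)] -> total=4
Click 2 (5,3) count=2: revealed 1 new [(5,3)] -> total=5

Answer: 5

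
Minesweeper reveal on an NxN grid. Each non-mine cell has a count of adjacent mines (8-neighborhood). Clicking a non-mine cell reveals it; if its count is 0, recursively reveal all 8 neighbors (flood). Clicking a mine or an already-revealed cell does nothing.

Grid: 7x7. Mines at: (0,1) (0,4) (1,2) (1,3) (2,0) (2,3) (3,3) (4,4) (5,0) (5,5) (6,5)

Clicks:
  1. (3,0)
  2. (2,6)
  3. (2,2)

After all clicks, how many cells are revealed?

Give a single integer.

Answer: 15

Derivation:
Click 1 (3,0) count=1: revealed 1 new [(3,0)] -> total=1
Click 2 (2,6) count=0: revealed 13 new [(0,5) (0,6) (1,4) (1,5) (1,6) (2,4) (2,5) (2,6) (3,4) (3,5) (3,6) (4,5) (4,6)] -> total=14
Click 3 (2,2) count=4: revealed 1 new [(2,2)] -> total=15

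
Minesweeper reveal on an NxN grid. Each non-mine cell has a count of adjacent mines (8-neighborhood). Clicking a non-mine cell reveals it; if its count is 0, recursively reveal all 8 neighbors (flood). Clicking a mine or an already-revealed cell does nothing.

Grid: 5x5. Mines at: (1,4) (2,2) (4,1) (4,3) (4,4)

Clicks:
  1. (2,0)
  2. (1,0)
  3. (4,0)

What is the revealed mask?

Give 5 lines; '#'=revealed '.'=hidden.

Click 1 (2,0) count=0: revealed 12 new [(0,0) (0,1) (0,2) (0,3) (1,0) (1,1) (1,2) (1,3) (2,0) (2,1) (3,0) (3,1)] -> total=12
Click 2 (1,0) count=0: revealed 0 new [(none)] -> total=12
Click 3 (4,0) count=1: revealed 1 new [(4,0)] -> total=13

Answer: ####.
####.
##...
##...
#....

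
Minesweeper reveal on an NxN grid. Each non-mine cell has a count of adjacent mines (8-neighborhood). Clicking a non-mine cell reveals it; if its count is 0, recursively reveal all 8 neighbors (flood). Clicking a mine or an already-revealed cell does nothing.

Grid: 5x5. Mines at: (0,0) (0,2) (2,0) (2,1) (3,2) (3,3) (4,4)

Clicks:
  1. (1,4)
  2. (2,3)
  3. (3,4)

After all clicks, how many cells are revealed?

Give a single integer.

Click 1 (1,4) count=0: revealed 6 new [(0,3) (0,4) (1,3) (1,4) (2,3) (2,4)] -> total=6
Click 2 (2,3) count=2: revealed 0 new [(none)] -> total=6
Click 3 (3,4) count=2: revealed 1 new [(3,4)] -> total=7

Answer: 7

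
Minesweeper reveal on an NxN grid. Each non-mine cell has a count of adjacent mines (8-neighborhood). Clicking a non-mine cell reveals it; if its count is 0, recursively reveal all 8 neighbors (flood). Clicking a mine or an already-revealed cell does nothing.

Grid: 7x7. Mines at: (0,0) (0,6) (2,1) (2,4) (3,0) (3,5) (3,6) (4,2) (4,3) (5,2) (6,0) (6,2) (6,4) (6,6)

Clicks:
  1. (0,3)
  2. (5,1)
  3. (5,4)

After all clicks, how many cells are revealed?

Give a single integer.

Answer: 12

Derivation:
Click 1 (0,3) count=0: revealed 10 new [(0,1) (0,2) (0,3) (0,4) (0,5) (1,1) (1,2) (1,3) (1,4) (1,5)] -> total=10
Click 2 (5,1) count=4: revealed 1 new [(5,1)] -> total=11
Click 3 (5,4) count=2: revealed 1 new [(5,4)] -> total=12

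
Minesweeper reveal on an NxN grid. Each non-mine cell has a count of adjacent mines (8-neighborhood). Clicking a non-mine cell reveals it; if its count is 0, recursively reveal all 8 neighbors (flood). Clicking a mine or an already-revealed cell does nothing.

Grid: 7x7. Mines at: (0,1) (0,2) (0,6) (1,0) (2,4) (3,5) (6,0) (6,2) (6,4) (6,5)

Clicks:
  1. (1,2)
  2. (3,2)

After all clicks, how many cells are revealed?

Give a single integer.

Answer: 22

Derivation:
Click 1 (1,2) count=2: revealed 1 new [(1,2)] -> total=1
Click 2 (3,2) count=0: revealed 21 new [(1,1) (1,3) (2,0) (2,1) (2,2) (2,3) (3,0) (3,1) (3,2) (3,3) (3,4) (4,0) (4,1) (4,2) (4,3) (4,4) (5,0) (5,1) (5,2) (5,3) (5,4)] -> total=22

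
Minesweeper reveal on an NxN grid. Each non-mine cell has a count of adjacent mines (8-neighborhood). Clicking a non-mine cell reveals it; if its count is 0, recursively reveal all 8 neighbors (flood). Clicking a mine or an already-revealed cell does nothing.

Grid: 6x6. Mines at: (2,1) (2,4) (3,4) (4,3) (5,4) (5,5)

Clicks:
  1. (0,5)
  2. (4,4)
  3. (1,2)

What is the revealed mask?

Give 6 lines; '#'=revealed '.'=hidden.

Answer: ######
######
......
......
....#.
......

Derivation:
Click 1 (0,5) count=0: revealed 12 new [(0,0) (0,1) (0,2) (0,3) (0,4) (0,5) (1,0) (1,1) (1,2) (1,3) (1,4) (1,5)] -> total=12
Click 2 (4,4) count=4: revealed 1 new [(4,4)] -> total=13
Click 3 (1,2) count=1: revealed 0 new [(none)] -> total=13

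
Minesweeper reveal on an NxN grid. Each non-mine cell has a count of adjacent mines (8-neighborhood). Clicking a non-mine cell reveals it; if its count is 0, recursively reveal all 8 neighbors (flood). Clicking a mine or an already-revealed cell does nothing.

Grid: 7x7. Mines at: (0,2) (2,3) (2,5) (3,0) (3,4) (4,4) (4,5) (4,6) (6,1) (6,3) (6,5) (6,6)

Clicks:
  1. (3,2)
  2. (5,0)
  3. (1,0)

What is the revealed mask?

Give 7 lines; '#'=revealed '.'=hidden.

Answer: ##.....
##.....
##.....
..#....
.......
#......
.......

Derivation:
Click 1 (3,2) count=1: revealed 1 new [(3,2)] -> total=1
Click 2 (5,0) count=1: revealed 1 new [(5,0)] -> total=2
Click 3 (1,0) count=0: revealed 6 new [(0,0) (0,1) (1,0) (1,1) (2,0) (2,1)] -> total=8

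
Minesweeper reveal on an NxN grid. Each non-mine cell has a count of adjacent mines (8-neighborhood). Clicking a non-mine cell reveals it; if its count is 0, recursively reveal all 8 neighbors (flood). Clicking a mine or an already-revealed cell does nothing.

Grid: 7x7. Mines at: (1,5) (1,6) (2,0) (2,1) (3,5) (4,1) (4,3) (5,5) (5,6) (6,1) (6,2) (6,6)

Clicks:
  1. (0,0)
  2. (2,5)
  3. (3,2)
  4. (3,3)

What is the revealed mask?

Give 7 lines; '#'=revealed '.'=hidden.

Click 1 (0,0) count=0: revealed 16 new [(0,0) (0,1) (0,2) (0,3) (0,4) (1,0) (1,1) (1,2) (1,3) (1,4) (2,2) (2,3) (2,4) (3,2) (3,3) (3,4)] -> total=16
Click 2 (2,5) count=3: revealed 1 new [(2,5)] -> total=17
Click 3 (3,2) count=3: revealed 0 new [(none)] -> total=17
Click 4 (3,3) count=1: revealed 0 new [(none)] -> total=17

Answer: #####..
#####..
..####.
..###..
.......
.......
.......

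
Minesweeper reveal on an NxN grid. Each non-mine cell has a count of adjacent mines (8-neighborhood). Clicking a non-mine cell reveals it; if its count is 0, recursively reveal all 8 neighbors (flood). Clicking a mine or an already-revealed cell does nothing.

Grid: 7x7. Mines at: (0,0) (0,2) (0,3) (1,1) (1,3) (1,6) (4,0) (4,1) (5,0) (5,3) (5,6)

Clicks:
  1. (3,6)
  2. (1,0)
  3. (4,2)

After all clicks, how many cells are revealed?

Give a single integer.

Click 1 (3,6) count=0: revealed 15 new [(2,2) (2,3) (2,4) (2,5) (2,6) (3,2) (3,3) (3,4) (3,5) (3,6) (4,2) (4,3) (4,4) (4,5) (4,6)] -> total=15
Click 2 (1,0) count=2: revealed 1 new [(1,0)] -> total=16
Click 3 (4,2) count=2: revealed 0 new [(none)] -> total=16

Answer: 16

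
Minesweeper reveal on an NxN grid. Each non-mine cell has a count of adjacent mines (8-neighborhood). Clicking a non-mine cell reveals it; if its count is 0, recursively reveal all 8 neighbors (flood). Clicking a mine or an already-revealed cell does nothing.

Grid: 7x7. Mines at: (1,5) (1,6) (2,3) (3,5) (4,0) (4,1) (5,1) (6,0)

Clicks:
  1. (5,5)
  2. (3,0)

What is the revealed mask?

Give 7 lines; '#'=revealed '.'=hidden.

Answer: .......
.......
.......
#.###..
..#####
..#####
..#####

Derivation:
Click 1 (5,5) count=0: revealed 18 new [(3,2) (3,3) (3,4) (4,2) (4,3) (4,4) (4,5) (4,6) (5,2) (5,3) (5,4) (5,5) (5,6) (6,2) (6,3) (6,4) (6,5) (6,6)] -> total=18
Click 2 (3,0) count=2: revealed 1 new [(3,0)] -> total=19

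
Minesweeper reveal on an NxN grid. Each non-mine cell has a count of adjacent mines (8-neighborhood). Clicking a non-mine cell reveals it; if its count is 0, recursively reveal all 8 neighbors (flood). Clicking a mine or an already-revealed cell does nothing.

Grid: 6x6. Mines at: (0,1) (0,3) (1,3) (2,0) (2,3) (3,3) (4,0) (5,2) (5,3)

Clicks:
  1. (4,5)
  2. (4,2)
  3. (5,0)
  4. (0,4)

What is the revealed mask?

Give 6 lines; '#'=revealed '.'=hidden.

Click 1 (4,5) count=0: revealed 12 new [(0,4) (0,5) (1,4) (1,5) (2,4) (2,5) (3,4) (3,5) (4,4) (4,5) (5,4) (5,5)] -> total=12
Click 2 (4,2) count=3: revealed 1 new [(4,2)] -> total=13
Click 3 (5,0) count=1: revealed 1 new [(5,0)] -> total=14
Click 4 (0,4) count=2: revealed 0 new [(none)] -> total=14

Answer: ....##
....##
....##
....##
..#.##
#...##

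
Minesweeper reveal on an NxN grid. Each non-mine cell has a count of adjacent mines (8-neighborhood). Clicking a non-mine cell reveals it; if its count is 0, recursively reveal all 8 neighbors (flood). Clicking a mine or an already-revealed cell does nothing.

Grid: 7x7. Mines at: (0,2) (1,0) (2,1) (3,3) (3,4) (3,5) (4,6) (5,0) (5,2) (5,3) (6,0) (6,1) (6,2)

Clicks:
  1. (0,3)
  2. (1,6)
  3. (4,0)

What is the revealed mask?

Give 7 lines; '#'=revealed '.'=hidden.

Click 1 (0,3) count=1: revealed 1 new [(0,3)] -> total=1
Click 2 (1,6) count=0: revealed 11 new [(0,4) (0,5) (0,6) (1,3) (1,4) (1,5) (1,6) (2,3) (2,4) (2,5) (2,6)] -> total=12
Click 3 (4,0) count=1: revealed 1 new [(4,0)] -> total=13

Answer: ...####
...####
...####
.......
#......
.......
.......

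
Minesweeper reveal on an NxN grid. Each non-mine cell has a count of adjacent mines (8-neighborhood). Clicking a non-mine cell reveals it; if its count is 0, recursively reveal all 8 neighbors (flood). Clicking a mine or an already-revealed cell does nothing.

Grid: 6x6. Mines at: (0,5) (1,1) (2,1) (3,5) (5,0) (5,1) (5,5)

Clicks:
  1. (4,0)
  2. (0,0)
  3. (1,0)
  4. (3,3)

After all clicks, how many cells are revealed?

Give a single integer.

Answer: 21

Derivation:
Click 1 (4,0) count=2: revealed 1 new [(4,0)] -> total=1
Click 2 (0,0) count=1: revealed 1 new [(0,0)] -> total=2
Click 3 (1,0) count=2: revealed 1 new [(1,0)] -> total=3
Click 4 (3,3) count=0: revealed 18 new [(0,2) (0,3) (0,4) (1,2) (1,3) (1,4) (2,2) (2,3) (2,4) (3,2) (3,3) (3,4) (4,2) (4,3) (4,4) (5,2) (5,3) (5,4)] -> total=21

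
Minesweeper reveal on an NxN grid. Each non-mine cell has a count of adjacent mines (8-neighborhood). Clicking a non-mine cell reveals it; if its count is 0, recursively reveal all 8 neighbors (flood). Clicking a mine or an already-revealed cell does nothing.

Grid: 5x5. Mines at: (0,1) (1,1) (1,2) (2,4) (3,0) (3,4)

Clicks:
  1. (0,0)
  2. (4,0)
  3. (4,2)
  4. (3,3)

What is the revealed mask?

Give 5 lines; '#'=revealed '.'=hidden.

Click 1 (0,0) count=2: revealed 1 new [(0,0)] -> total=1
Click 2 (4,0) count=1: revealed 1 new [(4,0)] -> total=2
Click 3 (4,2) count=0: revealed 9 new [(2,1) (2,2) (2,3) (3,1) (3,2) (3,3) (4,1) (4,2) (4,3)] -> total=11
Click 4 (3,3) count=2: revealed 0 new [(none)] -> total=11

Answer: #....
.....
.###.
.###.
####.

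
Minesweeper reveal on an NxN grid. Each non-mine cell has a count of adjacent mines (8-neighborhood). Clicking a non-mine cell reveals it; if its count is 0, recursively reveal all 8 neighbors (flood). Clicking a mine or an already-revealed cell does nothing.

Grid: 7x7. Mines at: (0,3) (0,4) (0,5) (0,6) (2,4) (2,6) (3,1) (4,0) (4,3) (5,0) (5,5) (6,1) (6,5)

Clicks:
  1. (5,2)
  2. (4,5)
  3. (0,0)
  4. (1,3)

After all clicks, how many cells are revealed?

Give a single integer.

Click 1 (5,2) count=2: revealed 1 new [(5,2)] -> total=1
Click 2 (4,5) count=1: revealed 1 new [(4,5)] -> total=2
Click 3 (0,0) count=0: revealed 9 new [(0,0) (0,1) (0,2) (1,0) (1,1) (1,2) (2,0) (2,1) (2,2)] -> total=11
Click 4 (1,3) count=3: revealed 1 new [(1,3)] -> total=12

Answer: 12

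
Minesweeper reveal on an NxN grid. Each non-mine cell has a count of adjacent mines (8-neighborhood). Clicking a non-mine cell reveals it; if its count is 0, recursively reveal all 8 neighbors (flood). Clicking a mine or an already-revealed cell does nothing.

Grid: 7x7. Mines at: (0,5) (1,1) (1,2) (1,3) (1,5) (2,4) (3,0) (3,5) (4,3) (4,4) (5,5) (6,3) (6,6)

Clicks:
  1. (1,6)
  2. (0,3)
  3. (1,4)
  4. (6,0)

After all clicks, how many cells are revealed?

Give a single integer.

Answer: 12

Derivation:
Click 1 (1,6) count=2: revealed 1 new [(1,6)] -> total=1
Click 2 (0,3) count=2: revealed 1 new [(0,3)] -> total=2
Click 3 (1,4) count=4: revealed 1 new [(1,4)] -> total=3
Click 4 (6,0) count=0: revealed 9 new [(4,0) (4,1) (4,2) (5,0) (5,1) (5,2) (6,0) (6,1) (6,2)] -> total=12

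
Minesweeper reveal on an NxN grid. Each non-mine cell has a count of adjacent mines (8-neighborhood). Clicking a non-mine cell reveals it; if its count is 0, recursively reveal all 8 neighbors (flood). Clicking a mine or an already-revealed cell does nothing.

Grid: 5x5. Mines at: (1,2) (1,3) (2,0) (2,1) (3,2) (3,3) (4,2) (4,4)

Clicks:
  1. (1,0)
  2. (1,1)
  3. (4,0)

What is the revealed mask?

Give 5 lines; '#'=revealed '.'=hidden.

Answer: .....
##...
.....
##...
##...

Derivation:
Click 1 (1,0) count=2: revealed 1 new [(1,0)] -> total=1
Click 2 (1,1) count=3: revealed 1 new [(1,1)] -> total=2
Click 3 (4,0) count=0: revealed 4 new [(3,0) (3,1) (4,0) (4,1)] -> total=6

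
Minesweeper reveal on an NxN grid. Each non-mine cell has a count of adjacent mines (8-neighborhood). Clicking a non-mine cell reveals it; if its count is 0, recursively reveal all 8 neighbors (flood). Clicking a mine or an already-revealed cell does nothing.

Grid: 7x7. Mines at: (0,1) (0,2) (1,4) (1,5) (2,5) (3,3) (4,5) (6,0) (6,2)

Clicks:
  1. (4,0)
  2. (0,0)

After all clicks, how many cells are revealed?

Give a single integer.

Click 1 (4,0) count=0: revealed 15 new [(1,0) (1,1) (1,2) (2,0) (2,1) (2,2) (3,0) (3,1) (3,2) (4,0) (4,1) (4,2) (5,0) (5,1) (5,2)] -> total=15
Click 2 (0,0) count=1: revealed 1 new [(0,0)] -> total=16

Answer: 16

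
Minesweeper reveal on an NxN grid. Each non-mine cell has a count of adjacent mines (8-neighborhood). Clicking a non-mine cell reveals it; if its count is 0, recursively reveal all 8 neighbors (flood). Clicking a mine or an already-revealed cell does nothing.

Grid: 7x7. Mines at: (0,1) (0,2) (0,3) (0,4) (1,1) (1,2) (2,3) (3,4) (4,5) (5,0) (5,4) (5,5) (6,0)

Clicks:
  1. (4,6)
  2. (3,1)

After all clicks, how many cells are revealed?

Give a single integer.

Click 1 (4,6) count=2: revealed 1 new [(4,6)] -> total=1
Click 2 (3,1) count=0: revealed 17 new [(2,0) (2,1) (2,2) (3,0) (3,1) (3,2) (3,3) (4,0) (4,1) (4,2) (4,3) (5,1) (5,2) (5,3) (6,1) (6,2) (6,3)] -> total=18

Answer: 18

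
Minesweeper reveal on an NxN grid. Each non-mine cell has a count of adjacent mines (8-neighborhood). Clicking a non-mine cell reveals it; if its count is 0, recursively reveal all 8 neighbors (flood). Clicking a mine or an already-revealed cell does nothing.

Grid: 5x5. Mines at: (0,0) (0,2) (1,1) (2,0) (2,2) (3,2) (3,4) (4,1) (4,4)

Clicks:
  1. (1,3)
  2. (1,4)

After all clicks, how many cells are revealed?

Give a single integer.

Click 1 (1,3) count=2: revealed 1 new [(1,3)] -> total=1
Click 2 (1,4) count=0: revealed 5 new [(0,3) (0,4) (1,4) (2,3) (2,4)] -> total=6

Answer: 6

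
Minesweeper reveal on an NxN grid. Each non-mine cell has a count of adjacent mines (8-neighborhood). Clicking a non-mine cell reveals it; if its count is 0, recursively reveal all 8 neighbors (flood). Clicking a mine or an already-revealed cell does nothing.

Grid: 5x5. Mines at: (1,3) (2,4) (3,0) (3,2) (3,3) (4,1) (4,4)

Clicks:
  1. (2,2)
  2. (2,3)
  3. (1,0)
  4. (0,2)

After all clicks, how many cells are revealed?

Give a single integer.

Answer: 10

Derivation:
Click 1 (2,2) count=3: revealed 1 new [(2,2)] -> total=1
Click 2 (2,3) count=4: revealed 1 new [(2,3)] -> total=2
Click 3 (1,0) count=0: revealed 8 new [(0,0) (0,1) (0,2) (1,0) (1,1) (1,2) (2,0) (2,1)] -> total=10
Click 4 (0,2) count=1: revealed 0 new [(none)] -> total=10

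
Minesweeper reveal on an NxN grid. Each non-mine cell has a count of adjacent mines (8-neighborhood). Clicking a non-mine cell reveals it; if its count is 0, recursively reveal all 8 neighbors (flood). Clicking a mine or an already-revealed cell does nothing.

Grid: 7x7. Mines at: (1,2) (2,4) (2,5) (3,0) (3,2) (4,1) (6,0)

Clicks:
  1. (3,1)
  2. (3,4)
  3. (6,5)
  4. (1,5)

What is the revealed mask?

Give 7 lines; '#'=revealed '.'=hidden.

Answer: .......
.....#.
.......
.#.####
..#####
.######
.######

Derivation:
Click 1 (3,1) count=3: revealed 1 new [(3,1)] -> total=1
Click 2 (3,4) count=2: revealed 1 new [(3,4)] -> total=2
Click 3 (6,5) count=0: revealed 20 new [(3,3) (3,5) (3,6) (4,2) (4,3) (4,4) (4,5) (4,6) (5,1) (5,2) (5,3) (5,4) (5,5) (5,6) (6,1) (6,2) (6,3) (6,4) (6,5) (6,6)] -> total=22
Click 4 (1,5) count=2: revealed 1 new [(1,5)] -> total=23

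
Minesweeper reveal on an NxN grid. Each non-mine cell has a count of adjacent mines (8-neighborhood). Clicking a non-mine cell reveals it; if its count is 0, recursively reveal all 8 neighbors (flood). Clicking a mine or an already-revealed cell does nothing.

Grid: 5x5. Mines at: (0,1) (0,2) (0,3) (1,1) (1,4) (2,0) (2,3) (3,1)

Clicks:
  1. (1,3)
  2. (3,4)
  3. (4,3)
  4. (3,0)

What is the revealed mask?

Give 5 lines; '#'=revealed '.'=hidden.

Click 1 (1,3) count=4: revealed 1 new [(1,3)] -> total=1
Click 2 (3,4) count=1: revealed 1 new [(3,4)] -> total=2
Click 3 (4,3) count=0: revealed 5 new [(3,2) (3,3) (4,2) (4,3) (4,4)] -> total=7
Click 4 (3,0) count=2: revealed 1 new [(3,0)] -> total=8

Answer: .....
...#.
.....
#.###
..###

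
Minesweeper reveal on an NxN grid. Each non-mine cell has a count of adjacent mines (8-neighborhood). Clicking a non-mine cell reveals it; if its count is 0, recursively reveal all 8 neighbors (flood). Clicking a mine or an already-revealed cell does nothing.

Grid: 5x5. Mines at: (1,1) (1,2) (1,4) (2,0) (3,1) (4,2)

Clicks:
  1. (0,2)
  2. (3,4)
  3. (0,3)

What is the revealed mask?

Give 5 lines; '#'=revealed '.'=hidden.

Answer: ..##.
.....
...##
...##
...##

Derivation:
Click 1 (0,2) count=2: revealed 1 new [(0,2)] -> total=1
Click 2 (3,4) count=0: revealed 6 new [(2,3) (2,4) (3,3) (3,4) (4,3) (4,4)] -> total=7
Click 3 (0,3) count=2: revealed 1 new [(0,3)] -> total=8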